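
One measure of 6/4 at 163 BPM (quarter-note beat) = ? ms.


Working:
Quarter-note beat duration = 60000 / 163 ms
Beats per measure (6/4) = 6
One measure = 6 × 60000 / 163 = 360000 / 163 ms
= 2208.6 ms


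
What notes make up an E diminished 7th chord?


Let's work it out.
Diminished 7th chord = root + minor 3rd + diminished 5th + diminished 7th
Seventh chords stack in thirds, so the letter names are E-G-B-D
Root: E
Minor 3rd above E: G
Diminished 5th above E: Bb
Diminished 7th above E: Db
Chord = E G Bb Db


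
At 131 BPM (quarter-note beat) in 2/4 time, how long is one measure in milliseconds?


Solution.
Quarter-note beat duration = 60000 / 131 ms
Beats per measure (2/4) = 2
One measure = 2 × 60000 / 131 = 120000 / 131 ms
= 916.0 ms


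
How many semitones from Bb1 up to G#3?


Absolute semitone position = octave×12 + chromatic position
Bb1: 1×12 + 10 = 22
G#3: 3×12 + 8 = 44
Difference = 44 - 22 = 22
= 22 semitones


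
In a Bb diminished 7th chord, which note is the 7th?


Reasoning:
Diminished 7th chord = root + minor 3rd + diminished 5th + diminished 7th
Seventh chords stack in thirds, so the letter names are B-D-F-A
Root: Bb
Minor 3rd above Bb: Db
Diminished 5th above Bb: Fb
Diminished 7th above Bb: Abb
The 7th = Abb


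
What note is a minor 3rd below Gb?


Working:
A 3rd spans 3 letter names, so from G we land on E
A minor 3rd = 3 semitones below Gb
Spell E at that pitch: Eb
= Eb


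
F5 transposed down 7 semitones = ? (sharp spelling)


F5: chromatic position 5 in octave 5 → absolute = 5×12 + 5 = 65
Transpose down 7: 65 - 7 = 58
58 = 4×12 + 10 → A# in octave 4
Result = A#4


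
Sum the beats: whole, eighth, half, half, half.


Beat values:
  whole = 4 beats
  eighth = 0.5 beats
  half = 2 beats
  half = 2 beats
  half = 2 beats
Sum = 4 + 0.5 + 2 + 2 + 2
= 10.5 beats


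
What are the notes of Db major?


Step by step:
Major scale pattern: W-W-H-W-W-W-H (2-2-1-2-2-2-1 semitones)
Starting from Db:
  Db + 2 semitones → Eb
  Eb + 2 semitones → F
  F + 1 semitone → Gb
  Gb + 2 semitones → Ab
  Ab + 2 semitones → Bb
  Bb + 2 semitones → C
  C + 1 semitone → Db
Scale = Db Eb F Gb Ab Bb C


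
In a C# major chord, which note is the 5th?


Working:
Major triad = root + major 3rd (4 semitones) + perfect 5th (7 semitones)
A triad on C# stacks thirds, so the chord tones use letter names C-E-G
Root: C#
Major 3rd above C#: E#
Perfect 5th above C#: G#
The 5th = G#


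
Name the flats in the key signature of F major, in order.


Flat major keys: C(0), F(1), Bb(2), Eb(3), Ab(4), Db(5), Gb(6), Cb(7)
F major has 1 flat
Order of flats: Bb Eb Ab Db Gb Cb Fb → first 1: Bb
= Bb


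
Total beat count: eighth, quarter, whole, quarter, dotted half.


Solution.
Beat values:
  eighth = 0.5 beats
  quarter = 1 beat
  whole = 4 beats
  quarter = 1 beat
  dotted half = 3 beats
Sum = 0.5 + 1 + 4 + 1 + 3
= 9.5 beats


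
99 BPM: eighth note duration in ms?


Let's work it out.
One quarter-note beat = 60000 / BPM = 60000 / 99 ms
Eighth note = 1/2 × quarter note
Duration = 1/2 × 60000 / 99 = 30000 / 99
= 303.0 ms


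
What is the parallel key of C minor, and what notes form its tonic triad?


Let's work it out.
Parallel keys share the same tonic but differ in mode
C minor → parallel is C major
Tonic triad of C major = C E G
= C major; triad = C E G


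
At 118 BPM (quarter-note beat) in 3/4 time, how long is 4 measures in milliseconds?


Quarter-note beat duration = 60000 / 118 ms
Beats per measure (3/4) = 3
One measure = 3 × 60000 / 118 = 180000 / 118 ms
4 measures = 4 × 180000 / 118 = 720000 / 118
= 6101.7 ms


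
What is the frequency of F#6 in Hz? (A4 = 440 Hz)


Working:
f = 440 × 2^(n/12) where n = semitones from A4
F#6: 21 semitones from A4
f = 440 × 2^(21/12)
f = 1479.98 Hz


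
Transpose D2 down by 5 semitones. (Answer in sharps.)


D2: chromatic position 2 in octave 2 → absolute = 2×12 + 2 = 26
Transpose down 5: 26 - 5 = 21
21 = 1×12 + 9 → A in octave 1
Result = A1


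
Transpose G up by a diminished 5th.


Working:
diminished 5th: 5 letter names, 6 semitones
Letter: G + 4 → D
Pitch: G + 6 semitones, spelled as a D → Db
= Db


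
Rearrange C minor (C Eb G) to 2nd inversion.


Root position: C Eb G
2nd inversion: move root and 3rd up an octave
Bass note: G
Notes (bottom to top) = G C Eb


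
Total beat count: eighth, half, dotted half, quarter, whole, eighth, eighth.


Beat values:
  eighth = 0.5 beats
  half = 2 beats
  dotted half = 3 beats
  quarter = 1 beat
  whole = 4 beats
  eighth = 0.5 beats
  eighth = 0.5 beats
Sum = 0.5 + 2 + 3 + 1 + 4 + 0.5 + 0.5
= 11.5 beats


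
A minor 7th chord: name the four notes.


Reasoning:
Minor 7th chord = root + minor 3rd + perfect 5th + minor 7th
Seventh chords stack in thirds, so the letter names are A-C-E-G
Root: A
Minor 3rd above A: C
Perfect 5th above A: E
Minor 7th above A: G
Chord = A C E G


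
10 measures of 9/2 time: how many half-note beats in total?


Time signature 9/2: the bottom number 2 means the half note gets one count
The top number 9 means 9 half-note beats per measure
Total = 9 × 10 measures
= 90 half-note beats


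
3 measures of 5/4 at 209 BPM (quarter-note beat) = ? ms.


Step by step:
Quarter-note beat duration = 60000 / 209 ms
Beats per measure (5/4) = 5
One measure = 5 × 60000 / 209 = 300000 / 209 ms
3 measures = 3 × 300000 / 209 = 900000 / 209
= 4306.2 ms


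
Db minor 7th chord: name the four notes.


Reasoning:
Minor 7th chord = root + minor 3rd + perfect 5th + minor 7th
Seventh chords stack in thirds, so the letter names are D-F-A-C
Root: Db
Minor 3rd above Db: Fb
Perfect 5th above Db: Ab
Minor 7th above Db: Cb
Chord = Db Fb Ab Cb


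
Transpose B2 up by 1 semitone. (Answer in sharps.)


Let's work it out.
B2: chromatic position 11 in octave 2 → absolute = 2×12 + 11 = 35
Transpose up 1: 35 + 1 = 36
36 = 3×12 + 0 → C in octave 3
Result = C3


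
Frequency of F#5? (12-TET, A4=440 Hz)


f = 440 × 2^(n/12) where n = semitones from A4
F#5: 9 semitones from A4
f = 440 × 2^(9/12)
f = 739.99 Hz


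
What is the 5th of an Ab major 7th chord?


Step by step:
Major 7th chord = root + major 3rd + perfect 5th + major 7th
Seventh chords stack in thirds, so the letter names are A-C-E-G
Root: Ab
Major 3rd above Ab: C
Perfect 5th above Ab: Eb
Major 7th above Ab: G
The 5th = Eb


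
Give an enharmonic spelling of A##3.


Step by step:
Enharmonic notes sound the same pitch but are spelled with different letter names
A## and B name the same pitch class
= B3


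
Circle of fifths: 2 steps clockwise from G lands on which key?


Reasoning:
Each clockwise step on the circle of fifths moves up a perfect 5th
From G: G → D → A
= A


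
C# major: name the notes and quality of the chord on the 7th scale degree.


Solution.
C# major scale: C# D# E# F# G# A# B#
Diatonic triad on degree 7 stacks scale notes 7, 2, 4: B# D# F#
B#→D# = 3 semitones; B#→F# = 6 semitones → diminished triad
= B# D# F# (diminished)


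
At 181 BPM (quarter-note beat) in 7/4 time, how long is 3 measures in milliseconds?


Working:
Quarter-note beat duration = 60000 / 181 ms
Beats per measure (7/4) = 7
One measure = 7 × 60000 / 181 = 420000 / 181 ms
3 measures = 3 × 420000 / 181 = 1260000 / 181
= 6961.3 ms


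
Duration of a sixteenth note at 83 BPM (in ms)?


Reasoning:
One quarter-note beat = 60000 / BPM = 60000 / 83 ms
Sixteenth note = 1/4 × quarter note
Duration = 1/4 × 60000 / 83 = 15000 / 83
= 180.7 ms


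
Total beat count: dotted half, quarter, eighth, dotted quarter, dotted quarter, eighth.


Let's work it out.
Beat values:
  dotted half = 3 beats
  quarter = 1 beat
  eighth = 0.5 beats
  dotted quarter = 1.5 beats
  dotted quarter = 1.5 beats
  eighth = 0.5 beats
Sum = 3 + 1 + 0.5 + 1.5 + 1.5 + 0.5
= 8 beats


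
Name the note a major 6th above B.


Let's work it out.
A 6th spans 6 letter names, so from B we land on G
A major 6th = 9 semitones above B
Spell G at that pitch: G#
= G#


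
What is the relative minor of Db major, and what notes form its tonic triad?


Working:
The relative minor shares the major's key signature and starts on its 6th degree
6th degree = a major 6th above the tonic; a major 6th above Db is Bb
→ relative minor of Db major is Bb minor
Tonic triad of Bb minor = root + minor 3rd + perfect 5th = Bb Db F
= Bb minor; triad = Bb Db F


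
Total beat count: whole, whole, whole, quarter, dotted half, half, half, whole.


Beat values:
  whole = 4 beats
  whole = 4 beats
  whole = 4 beats
  quarter = 1 beat
  dotted half = 3 beats
  half = 2 beats
  half = 2 beats
  whole = 4 beats
Sum = 4 + 4 + 4 + 1 + 3 + 2 + 2 + 4
= 24 beats


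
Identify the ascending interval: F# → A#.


Let's work it out.
Letter names: F → A spans 3 letter names → a 3rd
Semitones: F# → A# = 4 half-steps
A 3rd of 4 semitones is a major 3rd
= major 3rd


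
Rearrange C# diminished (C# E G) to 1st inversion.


Root position: C# E G
1st inversion: move root up an octave
Bass note: E
Notes (bottom to top) = E G C#


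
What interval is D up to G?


Letter names: D → G spans 4 letter names → a 4th
Semitones: D → G = 5 half-steps
A 4th of 5 semitones is a perfect 4th
= perfect 4th


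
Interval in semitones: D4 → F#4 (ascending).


Step by step:
Absolute semitone position = octave×12 + chromatic position
D4: 4×12 + 2 = 50
F#4: 4×12 + 6 = 54
Difference = 54 - 50 = 4
= 4 semitones


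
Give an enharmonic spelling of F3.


Step by step:
Enharmonic notes sound the same pitch but are spelled with different letter names
F and Gbb name the same pitch class
= Gbb3


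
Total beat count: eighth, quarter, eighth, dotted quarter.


Beat values:
  eighth = 0.5 beats
  quarter = 1 beat
  eighth = 0.5 beats
  dotted quarter = 1.5 beats
Sum = 0.5 + 1 + 0.5 + 1.5
= 3.5 beats


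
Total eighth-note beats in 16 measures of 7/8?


Step by step:
Time signature 7/8: the bottom number 8 means the eighth note gets one count
The top number 7 means 7 eighth-note beats per measure
Total = 7 × 16 measures
= 112 eighth-note beats


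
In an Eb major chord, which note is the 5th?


Major triad = root + major 3rd (4 semitones) + perfect 5th (7 semitones)
A triad on Eb stacks thirds, so the chord tones use letter names E-G-B
Root: Eb
Major 3rd above Eb: G
Perfect 5th above Eb: Bb
The 5th = Bb


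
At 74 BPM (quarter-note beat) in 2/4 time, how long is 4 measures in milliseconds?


Reasoning:
Quarter-note beat duration = 60000 / 74 ms
Beats per measure (2/4) = 2
One measure = 2 × 60000 / 74 = 120000 / 74 ms
4 measures = 4 × 120000 / 74 = 480000 / 74
= 6486.5 ms


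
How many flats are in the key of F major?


Reasoning:
Flat major keys: C(0), F(1), Bb(2), Eb(3), Ab(4), Db(5), Gb(6), Cb(7)
F major has 1 flat
Order of flats: Bb Eb Ab Db Gb Cb Fb → first 1: Bb
= 1 flat


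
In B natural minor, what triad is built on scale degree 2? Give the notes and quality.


Working:
B natural minor scale: B C# D E F# G A
Diatonic triad on degree 2 stacks scale notes 2, 4, 6: C# E G
C#→E = 3 semitones; C#→G = 6 semitones → diminished triad
= C# E G (diminished)


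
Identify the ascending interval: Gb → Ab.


Letter names: G → A spans 2 letter names → a 2nd
Semitones: Gb → Ab = 2 half-steps
A 2nd of 2 semitones is a major 2nd
= major 2nd


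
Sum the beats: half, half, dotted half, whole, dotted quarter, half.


Let's work it out.
Beat values:
  half = 2 beats
  half = 2 beats
  dotted half = 3 beats
  whole = 4 beats
  dotted quarter = 1.5 beats
  half = 2 beats
Sum = 2 + 2 + 3 + 4 + 1.5 + 2
= 14.5 beats


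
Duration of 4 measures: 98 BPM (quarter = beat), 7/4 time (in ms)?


Solution.
Quarter-note beat duration = 60000 / 98 ms
Beats per measure (7/4) = 7
One measure = 7 × 60000 / 98 = 420000 / 98 ms
4 measures = 4 × 420000 / 98 = 1680000 / 98
= 17142.9 ms


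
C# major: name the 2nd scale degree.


Working:
Major scale pattern: W-W-H-W-W-W-H (2-2-1-2-2-2-1 semitones)
Starting from C#:
  C# + 2 semitones → D#
  D# + 2 semitones → E#
  E# + 1 semitone → F#
  F# + 2 semitones → G#
  G# + 2 semitones → A#
  A# + 2 semitones → B#
  B# + 1 semitone → C#
Scale: C# D# E# F# G# A# B#
Degree 2 = D#


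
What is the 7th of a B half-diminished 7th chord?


Solution.
Half-diminished 7th chord = root + minor 3rd + diminished 5th + minor 7th
Seventh chords stack in thirds, so the letter names are B-D-F-A
Root: B
Minor 3rd above B: D
Diminished 5th above B: F
Minor 7th above B: A
The 7th = A


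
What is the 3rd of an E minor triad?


Minor triad = root + minor 3rd (3 semitones) + perfect 5th (7 semitones)
A triad on E stacks thirds, so the chord tones use letter names E-G-B
Root: E
Minor 3rd above E: G
Perfect 5th above E: B
The 3rd = G


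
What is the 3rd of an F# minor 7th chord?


Minor 7th chord = root + minor 3rd + perfect 5th + minor 7th
Seventh chords stack in thirds, so the letter names are F-A-C-E
Root: F#
Minor 3rd above F#: A
Perfect 5th above F#: C#
Minor 7th above F#: E
The 3rd = A


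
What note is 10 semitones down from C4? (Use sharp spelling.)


Step by step:
C4: chromatic position 0 in octave 4 → absolute = 4×12 + 0 = 48
Transpose down 10: 48 - 10 = 38
38 = 3×12 + 2 → D in octave 3
Result = D3


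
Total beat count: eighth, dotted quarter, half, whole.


Reasoning:
Beat values:
  eighth = 0.5 beats
  dotted quarter = 1.5 beats
  half = 2 beats
  whole = 4 beats
Sum = 0.5 + 1.5 + 2 + 4
= 8 beats


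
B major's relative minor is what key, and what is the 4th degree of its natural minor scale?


Step by step:
The relative minor shares the major's key signature and starts on its 6th degree
6th degree = a major 6th above the tonic; a major 6th above B is G#
→ relative minor of B major is G# minor
G# natural minor scale: G# A# B C# D# E F#
= G# minor; 4th degree = C#


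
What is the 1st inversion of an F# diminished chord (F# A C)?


Reasoning:
Root position: F# A C
1st inversion: move root up an octave
Bass note: A
Notes (bottom to top) = A C F#


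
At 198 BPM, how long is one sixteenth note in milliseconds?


One quarter-note beat = 60000 / BPM = 60000 / 198 ms
Sixteenth note = 1/4 × quarter note
Duration = 1/4 × 60000 / 198 = 15000 / 198
= 75.8 ms


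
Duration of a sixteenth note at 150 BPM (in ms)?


One quarter-note beat = 60000 / BPM = 60000 / 150 ms
Sixteenth note = 1/4 × quarter note
Duration = 1/4 × 60000 / 150 = 15000 / 150
= 100.0 ms


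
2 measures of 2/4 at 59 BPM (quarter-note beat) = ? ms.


Let's work it out.
Quarter-note beat duration = 60000 / 59 ms
Beats per measure (2/4) = 2
One measure = 2 × 60000 / 59 = 120000 / 59 ms
2 measures = 2 × 120000 / 59 = 240000 / 59
= 4067.8 ms


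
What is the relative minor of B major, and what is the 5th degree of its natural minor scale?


Let's work it out.
The relative minor shares the major's key signature and starts on its 6th degree
6th degree = a major 6th above the tonic; a major 6th above B is G#
→ relative minor of B major is G# minor
G# natural minor scale: G# A# B C# D# E F#
= G# minor; 5th degree = D#


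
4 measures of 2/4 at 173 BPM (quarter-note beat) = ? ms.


Quarter-note beat duration = 60000 / 173 ms
Beats per measure (2/4) = 2
One measure = 2 × 60000 / 173 = 120000 / 173 ms
4 measures = 4 × 120000 / 173 = 480000 / 173
= 2774.6 ms


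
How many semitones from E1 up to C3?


Working:
Absolute semitone position = octave×12 + chromatic position
E1: 1×12 + 4 = 16
C3: 3×12 + 0 = 36
Difference = 36 - 16 = 20
= 20 semitones


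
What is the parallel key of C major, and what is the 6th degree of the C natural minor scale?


Parallel keys share the same tonic but differ in mode
C major → parallel is C minor
C natural minor scale: C D Eb F G Ab Bb
= C minor; 6th degree = Ab


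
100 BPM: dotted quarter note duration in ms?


Step by step:
One quarter-note beat = 60000 / BPM = 60000 / 100 ms
Dotted quarter note = 3/2 × quarter note
Duration = 3/2 × 60000 / 100 = 90000 / 100
= 900.0 ms


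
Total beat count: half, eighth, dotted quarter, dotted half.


Working:
Beat values:
  half = 2 beats
  eighth = 0.5 beats
  dotted quarter = 1.5 beats
  dotted half = 3 beats
Sum = 2 + 0.5 + 1.5 + 3
= 7 beats


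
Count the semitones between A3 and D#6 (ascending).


Step by step:
Absolute semitone position = octave×12 + chromatic position
A3: 3×12 + 9 = 45
D#6: 6×12 + 3 = 75
Difference = 75 - 45 = 30
= 30 semitones


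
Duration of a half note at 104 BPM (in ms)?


Solution.
One quarter-note beat = 60000 / BPM = 60000 / 104 ms
Half note = 2 × quarter note
Duration = 2 × 60000 / 104 = 120000 / 104
= 1153.8 ms


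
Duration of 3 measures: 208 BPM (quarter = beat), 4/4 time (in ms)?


Let's work it out.
Quarter-note beat duration = 60000 / 208 ms
Beats per measure (4/4) = 4
One measure = 4 × 60000 / 208 = 240000 / 208 ms
3 measures = 3 × 240000 / 208 = 720000 / 208
= 3461.5 ms


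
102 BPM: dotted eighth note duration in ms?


Solution.
One quarter-note beat = 60000 / BPM = 60000 / 102 ms
Dotted eighth note = 3/4 × quarter note
Duration = 3/4 × 60000 / 102 = 45000 / 102
= 441.2 ms


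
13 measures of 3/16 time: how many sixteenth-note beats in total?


Let's work it out.
Time signature 3/16: the bottom number 16 means the sixteenth note gets one count
The top number 3 means 3 sixteenth-note beats per measure
Total = 3 × 13 measures
= 39 sixteenth-note beats


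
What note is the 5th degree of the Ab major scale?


Major scale pattern: W-W-H-W-W-W-H (2-2-1-2-2-2-1 semitones)
Starting from Ab:
  Ab + 2 semitones → Bb
  Bb + 2 semitones → C
  C + 1 semitone → Db
  Db + 2 semitones → Eb
  Eb + 2 semitones → F
  F + 2 semitones → G
  G + 1 semitone → Ab
Scale: Ab Bb C Db Eb F G
Degree 5 = Eb


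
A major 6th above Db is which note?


A 6th spans 6 letter names, so from D we land on B
A major 6th = 9 semitones above Db
Spell B at that pitch: Bb
= Bb


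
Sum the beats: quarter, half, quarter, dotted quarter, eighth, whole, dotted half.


Reasoning:
Beat values:
  quarter = 1 beat
  half = 2 beats
  quarter = 1 beat
  dotted quarter = 1.5 beats
  eighth = 0.5 beats
  whole = 4 beats
  dotted half = 3 beats
Sum = 1 + 2 + 1 + 1.5 + 0.5 + 4 + 3
= 13 beats


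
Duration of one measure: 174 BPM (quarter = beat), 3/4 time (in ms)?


Quarter-note beat duration = 60000 / 174 ms
Beats per measure (3/4) = 3
One measure = 3 × 60000 / 174 = 180000 / 174 ms
= 1034.5 ms


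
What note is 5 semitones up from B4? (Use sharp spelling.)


Let's work it out.
B4: chromatic position 11 in octave 4 → absolute = 4×12 + 11 = 59
Transpose up 5: 59 + 5 = 64
64 = 5×12 + 4 → E in octave 5
Result = E5


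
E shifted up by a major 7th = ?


Working:
major 7th: 7 letter names, 11 semitones
Letter: E + 6 → D
Pitch: E + 11 semitones, spelled as a D → D#
= D#


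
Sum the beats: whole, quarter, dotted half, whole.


Let's work it out.
Beat values:
  whole = 4 beats
  quarter = 1 beat
  dotted half = 3 beats
  whole = 4 beats
Sum = 4 + 1 + 3 + 4
= 12 beats


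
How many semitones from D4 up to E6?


Solution.
Absolute semitone position = octave×12 + chromatic position
D4: 4×12 + 2 = 50
E6: 6×12 + 4 = 76
Difference = 76 - 50 = 26
= 26 semitones


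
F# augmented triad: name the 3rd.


Augmented triad = root + major 3rd (4 semitones) + augmented 5th (8 semitones)
A triad on F# stacks thirds, so the chord tones use letter names F-A-C
Root: F#
Major 3rd above F#: A#
Augmented 5th above F#: C##
The 3rd = A#


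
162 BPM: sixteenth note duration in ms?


Solution.
One quarter-note beat = 60000 / BPM = 60000 / 162 ms
Sixteenth note = 1/4 × quarter note
Duration = 1/4 × 60000 / 162 = 15000 / 162
= 92.6 ms


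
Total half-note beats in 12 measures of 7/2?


Working:
Time signature 7/2: the bottom number 2 means the half note gets one count
The top number 7 means 7 half-note beats per measure
Total = 7 × 12 measures
= 84 half-note beats


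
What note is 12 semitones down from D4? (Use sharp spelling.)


Working:
D4: chromatic position 2 in octave 4 → absolute = 4×12 + 2 = 50
Transpose down 12: 50 - 12 = 38
38 = 3×12 + 2 → D in octave 3
Result = D3


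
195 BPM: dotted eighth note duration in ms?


Reasoning:
One quarter-note beat = 60000 / BPM = 60000 / 195 ms
Dotted eighth note = 3/4 × quarter note
Duration = 3/4 × 60000 / 195 = 45000 / 195
= 230.8 ms


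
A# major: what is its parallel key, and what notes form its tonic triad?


Parallel keys share the same tonic but differ in mode
A# major → parallel is A# minor
Tonic triad of A# minor = A# C# E#
= A# minor; triad = A# C# E#


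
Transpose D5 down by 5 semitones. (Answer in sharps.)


D5: chromatic position 2 in octave 5 → absolute = 5×12 + 2 = 62
Transpose down 5: 62 - 5 = 57
57 = 4×12 + 9 → A in octave 4
Result = A4


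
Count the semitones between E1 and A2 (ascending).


Working:
Absolute semitone position = octave×12 + chromatic position
E1: 1×12 + 4 = 16
A2: 2×12 + 9 = 33
Difference = 33 - 16 = 17
= 17 semitones


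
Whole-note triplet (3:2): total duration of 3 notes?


Step by step:
Triplet: 3 notes occupy the space of 2 whole notes
Space = 2 × 4 = 8 beats
Each triplet note = 8 / 3 = 8/3 beats
3 notes = 3 × 8/3 = 8
= 8 beats


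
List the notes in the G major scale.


Step by step:
Major scale pattern: W-W-H-W-W-W-H (2-2-1-2-2-2-1 semitones)
Starting from G:
  G + 2 semitones → A
  A + 2 semitones → B
  B + 1 semitone → C
  C + 2 semitones → D
  D + 2 semitones → E
  E + 2 semitones → F#
  F# + 1 semitone → G
Scale = G A B C D E F#


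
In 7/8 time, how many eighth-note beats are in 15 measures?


Solution.
Time signature 7/8: the bottom number 8 means the eighth note gets one count
The top number 7 means 7 eighth-note beats per measure
Total = 7 × 15 measures
= 105 eighth-note beats


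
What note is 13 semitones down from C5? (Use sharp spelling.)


Solution.
C5: chromatic position 0 in octave 5 → absolute = 5×12 + 0 = 60
Transpose down 13: 60 - 13 = 47
47 = 3×12 + 11 → B in octave 3
Result = B3


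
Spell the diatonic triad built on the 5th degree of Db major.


Working:
Db major scale: Db Eb F Gb Ab Bb C
Diatonic triad on degree 5 stacks scale notes 5, 7, 2: Ab C Eb
Ab→C = 4 semitones; Ab→Eb = 7 semitones → major triad
= Ab C Eb (major)


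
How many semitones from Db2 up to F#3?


Step by step:
Absolute semitone position = octave×12 + chromatic position
Db2: 2×12 + 1 = 25
F#3: 3×12 + 6 = 42
Difference = 42 - 25 = 17
= 17 semitones


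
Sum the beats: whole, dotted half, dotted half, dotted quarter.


Beat values:
  whole = 4 beats
  dotted half = 3 beats
  dotted half = 3 beats
  dotted quarter = 1.5 beats
Sum = 4 + 3 + 3 + 1.5
= 11.5 beats


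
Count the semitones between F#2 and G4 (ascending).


Working:
Absolute semitone position = octave×12 + chromatic position
F#2: 2×12 + 6 = 30
G4: 4×12 + 7 = 55
Difference = 55 - 30 = 25
= 25 semitones


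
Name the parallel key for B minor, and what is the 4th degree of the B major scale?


Parallel keys share the same tonic but differ in mode
B minor → parallel is B major
B major scale: B C# D# E F# G# A#
= B major; 4th degree = E


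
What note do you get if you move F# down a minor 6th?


Reasoning:
minor 6th: 6 letter names, 8 semitones
Letter: F - 5 → A
Pitch: F# - 8 semitones, spelled as an A → A#
= A#


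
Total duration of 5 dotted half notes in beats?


Step by step:
Base half note = 2 beats
Dot 1 adds half the previous value: +1
One dotted half = 2 + 1 = 3
5 of them = 5 × 3 = 15
= 15 beats


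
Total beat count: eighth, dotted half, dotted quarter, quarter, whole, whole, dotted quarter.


Solution.
Beat values:
  eighth = 0.5 beats
  dotted half = 3 beats
  dotted quarter = 1.5 beats
  quarter = 1 beat
  whole = 4 beats
  whole = 4 beats
  dotted quarter = 1.5 beats
Sum = 0.5 + 3 + 1.5 + 1 + 4 + 4 + 1.5
= 15.5 beats


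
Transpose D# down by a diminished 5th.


Let's work it out.
diminished 5th: 5 letter names, 6 semitones
Letter: D - 4 → G
Pitch: D# - 6 semitones, spelled as a G → G##
= G##


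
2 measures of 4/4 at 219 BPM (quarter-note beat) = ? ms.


Reasoning:
Quarter-note beat duration = 60000 / 219 ms
Beats per measure (4/4) = 4
One measure = 4 × 60000 / 219 = 240000 / 219 ms
2 measures = 2 × 240000 / 219 = 480000 / 219
= 2191.8 ms


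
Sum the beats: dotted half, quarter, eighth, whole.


Step by step:
Beat values:
  dotted half = 3 beats
  quarter = 1 beat
  eighth = 0.5 beats
  whole = 4 beats
Sum = 3 + 1 + 0.5 + 4
= 8.5 beats


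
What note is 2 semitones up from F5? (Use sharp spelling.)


Step by step:
F5: chromatic position 5 in octave 5 → absolute = 5×12 + 5 = 65
Transpose up 2: 65 + 2 = 67
67 = 5×12 + 7 → G in octave 5
Result = G5


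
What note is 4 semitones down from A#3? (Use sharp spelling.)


A#3: chromatic position 10 in octave 3 → absolute = 3×12 + 10 = 46
Transpose down 4: 46 - 4 = 42
42 = 3×12 + 6 → F# in octave 3
Result = F#3


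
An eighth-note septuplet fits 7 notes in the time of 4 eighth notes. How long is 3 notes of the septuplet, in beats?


Step by step:
Septuplet: 7 notes occupy the space of 4 eighth notes
Space = 4 × 1/2 = 2 beats
Each septuplet note = 2 / 7 = 2/7 beats
3 notes = 3 × 2/7 = 6/7
= 6/7 beats


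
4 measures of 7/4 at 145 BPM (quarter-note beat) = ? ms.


Let's work it out.
Quarter-note beat duration = 60000 / 145 ms
Beats per measure (7/4) = 7
One measure = 7 × 60000 / 145 = 420000 / 145 ms
4 measures = 4 × 420000 / 145 = 1680000 / 145
= 11586.2 ms


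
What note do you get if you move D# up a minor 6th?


Let's work it out.
minor 6th: 6 letter names, 8 semitones
Letter: D + 5 → B
Pitch: D# + 8 semitones, spelled as a B → B
= B


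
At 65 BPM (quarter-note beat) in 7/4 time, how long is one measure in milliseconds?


Step by step:
Quarter-note beat duration = 60000 / 65 ms
Beats per measure (7/4) = 7
One measure = 7 × 60000 / 65 = 420000 / 65 ms
= 6461.5 ms


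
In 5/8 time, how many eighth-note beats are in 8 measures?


Time signature 5/8: the bottom number 8 means the eighth note gets one count
The top number 5 means 5 eighth-note beats per measure
Total = 5 × 8 measures
= 40 eighth-note beats


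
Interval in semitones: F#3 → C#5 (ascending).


Step by step:
Absolute semitone position = octave×12 + chromatic position
F#3: 3×12 + 6 = 42
C#5: 5×12 + 1 = 61
Difference = 61 - 42 = 19
= 19 semitones


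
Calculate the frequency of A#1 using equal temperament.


f = 440 × 2^(n/12) where n = semitones from A4
A#1: -35 semitones from A4
f = 440 × 2^(-35/12)
f = 58.27 Hz


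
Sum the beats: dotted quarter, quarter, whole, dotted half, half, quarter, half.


Beat values:
  dotted quarter = 1.5 beats
  quarter = 1 beat
  whole = 4 beats
  dotted half = 3 beats
  half = 2 beats
  quarter = 1 beat
  half = 2 beats
Sum = 1.5 + 1 + 4 + 3 + 2 + 1 + 2
= 14.5 beats


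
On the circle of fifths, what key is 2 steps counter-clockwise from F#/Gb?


Each counter-clockwise step moves down a perfect 5th (= up a perfect 4th)
From F#/Gb: F#/Gb → B → E
= E


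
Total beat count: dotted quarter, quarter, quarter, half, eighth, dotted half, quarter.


Solution.
Beat values:
  dotted quarter = 1.5 beats
  quarter = 1 beat
  quarter = 1 beat
  half = 2 beats
  eighth = 0.5 beats
  dotted half = 3 beats
  quarter = 1 beat
Sum = 1.5 + 1 + 1 + 2 + 0.5 + 3 + 1
= 10 beats


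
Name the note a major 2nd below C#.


Step by step:
A 2nd spans 2 letter names, so from C we land on B
A major 2nd = 2 semitones below C#
Spell B at that pitch: B
= B


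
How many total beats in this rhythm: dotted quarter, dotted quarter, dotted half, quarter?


Working:
Beat values:
  dotted quarter = 1.5 beats
  dotted quarter = 1.5 beats
  dotted half = 3 beats
  quarter = 1 beat
Sum = 1.5 + 1.5 + 3 + 1
= 7 beats


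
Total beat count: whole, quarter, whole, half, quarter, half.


Beat values:
  whole = 4 beats
  quarter = 1 beat
  whole = 4 beats
  half = 2 beats
  quarter = 1 beat
  half = 2 beats
Sum = 4 + 1 + 4 + 2 + 1 + 2
= 14 beats


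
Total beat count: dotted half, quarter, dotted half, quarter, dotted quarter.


Step by step:
Beat values:
  dotted half = 3 beats
  quarter = 1 beat
  dotted half = 3 beats
  quarter = 1 beat
  dotted quarter = 1.5 beats
Sum = 3 + 1 + 3 + 1 + 1.5
= 9.5 beats


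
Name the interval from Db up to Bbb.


Step by step:
Letter names: D → B spans 6 letter names → a 6th
Semitones: Db → Bbb = 8 half-steps
A 6th of 8 semitones is a minor 6th
= minor 6th


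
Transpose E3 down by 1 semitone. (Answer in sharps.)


Working:
E3: chromatic position 4 in octave 3 → absolute = 3×12 + 4 = 40
Transpose down 1: 40 - 1 = 39
39 = 3×12 + 3 → D# in octave 3
Result = D#3


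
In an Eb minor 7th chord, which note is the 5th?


Minor 7th chord = root + minor 3rd + perfect 5th + minor 7th
Seventh chords stack in thirds, so the letter names are E-G-B-D
Root: Eb
Minor 3rd above Eb: Gb
Perfect 5th above Eb: Bb
Minor 7th above Eb: Db
The 5th = Bb


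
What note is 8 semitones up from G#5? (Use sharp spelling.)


Reasoning:
G#5: chromatic position 8 in octave 5 → absolute = 5×12 + 8 = 68
Transpose up 8: 68 + 8 = 76
76 = 6×12 + 4 → E in octave 6
Result = E6


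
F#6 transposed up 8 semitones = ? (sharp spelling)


Working:
F#6: chromatic position 6 in octave 6 → absolute = 6×12 + 6 = 78
Transpose up 8: 78 + 8 = 86
86 = 7×12 + 2 → D in octave 7
Result = D7


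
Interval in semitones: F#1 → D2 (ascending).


Absolute semitone position = octave×12 + chromatic position
F#1: 1×12 + 6 = 18
D2: 2×12 + 2 = 26
Difference = 26 - 18 = 8
= 8 semitones


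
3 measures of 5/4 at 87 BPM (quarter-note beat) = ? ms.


Working:
Quarter-note beat duration = 60000 / 87 ms
Beats per measure (5/4) = 5
One measure = 5 × 60000 / 87 = 300000 / 87 ms
3 measures = 3 × 300000 / 87 = 900000 / 87
= 10344.8 ms


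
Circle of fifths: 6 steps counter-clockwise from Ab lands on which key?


Solution.
Each counter-clockwise step moves down a perfect 5th (= up a perfect 4th)
From Ab: Ab → Db → F#/Gb → B → E → A → D
= D


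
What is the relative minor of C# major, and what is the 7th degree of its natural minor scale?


Solution.
The relative minor shares the major's key signature and starts on its 6th degree
6th degree = a major 6th above the tonic; a major 6th above C# is A#
→ relative minor of C# major is A# minor
A# natural minor scale: A# B# C# D# E# F# G#
= A# minor; 7th degree = G#


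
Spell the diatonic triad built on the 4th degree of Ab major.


Ab major scale: Ab Bb C Db Eb F G
Diatonic triad on degree 4 stacks scale notes 4, 6, 1: Db F Ab
Db→F = 4 semitones; Db→Ab = 7 semitones → major triad
= Db F Ab (major)


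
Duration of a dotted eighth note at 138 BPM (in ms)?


One quarter-note beat = 60000 / BPM = 60000 / 138 ms
Dotted eighth note = 3/4 × quarter note
Duration = 3/4 × 60000 / 138 = 45000 / 138
= 326.1 ms


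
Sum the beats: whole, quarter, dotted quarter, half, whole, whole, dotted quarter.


Solution.
Beat values:
  whole = 4 beats
  quarter = 1 beat
  dotted quarter = 1.5 beats
  half = 2 beats
  whole = 4 beats
  whole = 4 beats
  dotted quarter = 1.5 beats
Sum = 4 + 1 + 1.5 + 2 + 4 + 4 + 1.5
= 18 beats


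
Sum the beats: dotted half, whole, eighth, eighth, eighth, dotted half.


Let's work it out.
Beat values:
  dotted half = 3 beats
  whole = 4 beats
  eighth = 0.5 beats
  eighth = 0.5 beats
  eighth = 0.5 beats
  dotted half = 3 beats
Sum = 3 + 4 + 0.5 + 0.5 + 0.5 + 3
= 11.5 beats


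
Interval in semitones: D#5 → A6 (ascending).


Reasoning:
Absolute semitone position = octave×12 + chromatic position
D#5: 5×12 + 3 = 63
A6: 6×12 + 9 = 81
Difference = 81 - 63 = 18
= 18 semitones


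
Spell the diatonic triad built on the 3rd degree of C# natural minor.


Solution.
C# natural minor scale: C# D# E F# G# A B
Diatonic triad on degree 3 stacks scale notes 3, 5, 7: E G# B
E→G# = 4 semitones; E→B = 7 semitones → major triad
= E G# B (major)


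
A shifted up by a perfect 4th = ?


Let's work it out.
perfect 4th: 4 letter names, 5 semitones
Letter: A + 3 → D
Pitch: A + 5 semitones, spelled as a D → D
= D


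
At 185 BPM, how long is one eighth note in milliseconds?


One quarter-note beat = 60000 / BPM = 60000 / 185 ms
Eighth note = 1/2 × quarter note
Duration = 1/2 × 60000 / 185 = 30000 / 185
= 162.2 ms


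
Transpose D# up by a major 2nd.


major 2nd: 2 letter names, 2 semitones
Letter: D + 1 → E
Pitch: D# + 2 semitones, spelled as an E → E#
= E#


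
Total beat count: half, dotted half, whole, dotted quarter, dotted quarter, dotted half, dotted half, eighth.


Working:
Beat values:
  half = 2 beats
  dotted half = 3 beats
  whole = 4 beats
  dotted quarter = 1.5 beats
  dotted quarter = 1.5 beats
  dotted half = 3 beats
  dotted half = 3 beats
  eighth = 0.5 beats
Sum = 2 + 3 + 4 + 1.5 + 1.5 + 3 + 3 + 0.5
= 18.5 beats


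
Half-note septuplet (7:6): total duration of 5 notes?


Let's work it out.
Septuplet: 7 notes occupy the space of 6 half notes
Space = 6 × 2 = 12 beats
Each septuplet note = 12 / 7 = 12/7 beats
5 notes = 5 × 12/7 = 60/7
= 60/7 beats


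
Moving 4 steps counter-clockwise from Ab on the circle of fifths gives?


Solution.
Each counter-clockwise step moves down a perfect 5th (= up a perfect 4th)
From Ab: Ab → Db → F#/Gb → B → E
= E


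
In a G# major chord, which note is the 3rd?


Let's work it out.
Major triad = root + major 3rd (4 semitones) + perfect 5th (7 semitones)
A triad on G# stacks thirds, so the chord tones use letter names G-B-D
Root: G#
Major 3rd above G#: B#
Perfect 5th above G#: D#
The 3rd = B#


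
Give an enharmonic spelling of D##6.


Solution.
Enharmonic notes sound the same pitch but are spelled with different letter names
D## and E name the same pitch class
= E6


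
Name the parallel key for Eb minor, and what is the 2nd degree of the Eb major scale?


Step by step:
Parallel keys share the same tonic but differ in mode
Eb minor → parallel is Eb major
Eb major scale: Eb F G Ab Bb C D
= Eb major; 2nd degree = F


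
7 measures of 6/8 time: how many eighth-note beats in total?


Working:
Time signature 6/8: the bottom number 8 means the eighth note gets one count
The top number 6 means 6 eighth-note beats per measure
Total = 6 × 7 measures
= 42 eighth-note beats


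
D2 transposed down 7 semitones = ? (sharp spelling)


Step by step:
D2: chromatic position 2 in octave 2 → absolute = 2×12 + 2 = 26
Transpose down 7: 26 - 7 = 19
19 = 1×12 + 7 → G in octave 1
Result = G1


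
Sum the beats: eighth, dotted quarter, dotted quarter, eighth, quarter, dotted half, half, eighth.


Solution.
Beat values:
  eighth = 0.5 beats
  dotted quarter = 1.5 beats
  dotted quarter = 1.5 beats
  eighth = 0.5 beats
  quarter = 1 beat
  dotted half = 3 beats
  half = 2 beats
  eighth = 0.5 beats
Sum = 0.5 + 1.5 + 1.5 + 0.5 + 1 + 3 + 2 + 0.5
= 10.5 beats


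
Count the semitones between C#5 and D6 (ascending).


Absolute semitone position = octave×12 + chromatic position
C#5: 5×12 + 1 = 61
D6: 6×12 + 2 = 74
Difference = 74 - 61 = 13
= 13 semitones


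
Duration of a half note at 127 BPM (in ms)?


Reasoning:
One quarter-note beat = 60000 / BPM = 60000 / 127 ms
Half note = 2 × quarter note
Duration = 2 × 60000 / 127 = 120000 / 127
= 944.9 ms


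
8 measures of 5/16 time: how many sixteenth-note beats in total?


Time signature 5/16: the bottom number 16 means the sixteenth note gets one count
The top number 5 means 5 sixteenth-note beats per measure
Total = 5 × 8 measures
= 40 sixteenth-note beats


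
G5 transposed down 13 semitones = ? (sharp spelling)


G5: chromatic position 7 in octave 5 → absolute = 5×12 + 7 = 67
Transpose down 13: 67 - 13 = 54
54 = 4×12 + 6 → F# in octave 4
Result = F#4


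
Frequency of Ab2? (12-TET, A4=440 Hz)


f = 440 × 2^(n/12) where n = semitones from A4
Ab2: -25 semitones from A4
f = 440 × 2^(-25/12)
f = 103.83 Hz


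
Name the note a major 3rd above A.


Reasoning:
A 3rd spans 3 letter names, so from A we land on C
A major 3rd = 4 semitones above A
Spell C at that pitch: C#
= C#


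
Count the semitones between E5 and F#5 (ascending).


Solution.
Absolute semitone position = octave×12 + chromatic position
E5: 5×12 + 4 = 64
F#5: 5×12 + 6 = 66
Difference = 66 - 64 = 2
= 2 semitones


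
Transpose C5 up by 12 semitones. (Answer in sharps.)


C5: chromatic position 0 in octave 5 → absolute = 5×12 + 0 = 60
Transpose up 12: 60 + 12 = 72
72 = 6×12 + 0 → C in octave 6
Result = C6


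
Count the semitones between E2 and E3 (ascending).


Step by step:
Absolute semitone position = octave×12 + chromatic position
E2: 2×12 + 4 = 28
E3: 3×12 + 4 = 40
Difference = 40 - 28 = 12
= 12 semitones


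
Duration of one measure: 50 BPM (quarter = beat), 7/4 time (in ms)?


Solution.
Quarter-note beat duration = 60000 / 50 ms
Beats per measure (7/4) = 7
One measure = 7 × 60000 / 50 = 420000 / 50 ms
= 8400.0 ms


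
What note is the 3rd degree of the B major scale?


Working:
Major scale pattern: W-W-H-W-W-W-H (2-2-1-2-2-2-1 semitones)
Starting from B:
  B + 2 semitones → C#
  C# + 2 semitones → D#
  D# + 1 semitone → E
  E + 2 semitones → F#
  F# + 2 semitones → G#
  G# + 2 semitones → A#
  A# + 1 semitone → B
Scale: B C# D# E F# G# A#
Degree 3 = D#


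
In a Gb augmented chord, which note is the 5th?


Step by step:
Augmented triad = root + major 3rd (4 semitones) + augmented 5th (8 semitones)
A triad on Gb stacks thirds, so the chord tones use letter names G-B-D
Root: Gb
Major 3rd above Gb: Bb
Augmented 5th above Gb: D
The 5th = D


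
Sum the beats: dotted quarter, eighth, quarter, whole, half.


Beat values:
  dotted quarter = 1.5 beats
  eighth = 0.5 beats
  quarter = 1 beat
  whole = 4 beats
  half = 2 beats
Sum = 1.5 + 0.5 + 1 + 4 + 2
= 9 beats


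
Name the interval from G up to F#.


Reasoning:
Letter names: G → F spans 7 letter names → a 7th
Semitones: G → F# = 11 half-steps
A 7th of 11 semitones is a major 7th
= major 7th


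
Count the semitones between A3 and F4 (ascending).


Working:
Absolute semitone position = octave×12 + chromatic position
A3: 3×12 + 9 = 45
F4: 4×12 + 5 = 53
Difference = 53 - 45 = 8
= 8 semitones


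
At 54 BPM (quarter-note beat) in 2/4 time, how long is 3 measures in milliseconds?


Let's work it out.
Quarter-note beat duration = 60000 / 54 ms
Beats per measure (2/4) = 2
One measure = 2 × 60000 / 54 = 120000 / 54 ms
3 measures = 3 × 120000 / 54 = 360000 / 54
= 6666.7 ms


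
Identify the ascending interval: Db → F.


Step by step:
Letter names: D → F spans 3 letter names → a 3rd
Semitones: Db → F = 4 half-steps
A 3rd of 4 semitones is a major 3rd
= major 3rd


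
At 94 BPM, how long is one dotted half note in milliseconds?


Solution.
One quarter-note beat = 60000 / BPM = 60000 / 94 ms
Dotted half note = 3 × quarter note
Duration = 3 × 60000 / 94 = 180000 / 94
= 1914.9 ms


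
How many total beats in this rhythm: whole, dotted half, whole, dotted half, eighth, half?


Beat values:
  whole = 4 beats
  dotted half = 3 beats
  whole = 4 beats
  dotted half = 3 beats
  eighth = 0.5 beats
  half = 2 beats
Sum = 4 + 3 + 4 + 3 + 0.5 + 2
= 16.5 beats
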